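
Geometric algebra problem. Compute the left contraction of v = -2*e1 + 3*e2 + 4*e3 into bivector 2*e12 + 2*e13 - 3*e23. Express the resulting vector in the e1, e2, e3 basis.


Left contraction v _| B = <vB>_1 (grade-1 part of the geometric product vB).
Using e1_|e12 = e2, e2_|e12 = -e1, e1_|e13 = e3, e3_|e13 = -e1, e2_|e23 = e3, e3_|e23 = -e2:
e1 coeff: -v2*b12 - v3*b13 = -(3)*(2) - (4)*(2) = -14
e2 coeff: v1*b12 - v3*b23 = (-2)*(2) - (4)*(-3) = 8
e3 coeff: v1*b13 + v2*b23 = (-2)*(2) + (3)*(-3) = -13
v _| B = -14*e1 + 8*e2 - 13*e3


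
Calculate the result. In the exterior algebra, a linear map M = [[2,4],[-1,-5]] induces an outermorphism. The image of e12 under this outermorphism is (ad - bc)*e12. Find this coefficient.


The outermorphism of a linear map f sends e1^e2 to f(e1)^f(e2).
f(e1) = 2*e1 - 1*e2
f(e2) = 4*e1 - 5*e2
f(e1) ^ f(e2) = (2*e1 - 1*e2) ^ (4*e1 - 5*e2)
= 2*(-5)*e12 + (-1)*4*e21
= (-10 - (-4))*e12
= -6*e12
Coefficient = -6


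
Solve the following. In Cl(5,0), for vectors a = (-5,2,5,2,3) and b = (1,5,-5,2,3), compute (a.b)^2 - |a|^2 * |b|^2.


a . b = (-5)*1 + 2*5 + 5*(-5) + 2*2 + 3*3
= -5 + 10 + (-25) + 4 + 9 = -7
|a|^2 = (-5)^2 + 2^2 + 5^2 + 2^2 + 3^2 = 67
|b|^2 = 1^2 + 5^2 + (-5)^2 + 2^2 + 3^2 = 64
(a.b)^2 = (-7)^2 = 49
|a|^2 * |b|^2 = 67 * 64 = 4288
Result = 49 - 4288 = -4239


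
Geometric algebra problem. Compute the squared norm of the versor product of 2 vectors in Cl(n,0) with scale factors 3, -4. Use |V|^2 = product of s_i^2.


Each vector v_i has |v_i|^2 = s_i^2
Squared scales: 3^2 = 9, (-4)^2 = 16
|V|^2 = 9 * 16
= 144


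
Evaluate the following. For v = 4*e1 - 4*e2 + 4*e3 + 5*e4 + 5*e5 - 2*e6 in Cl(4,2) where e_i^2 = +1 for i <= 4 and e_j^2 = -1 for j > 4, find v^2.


v^2 = sum of c_i^2 * e_i^2
Positive signature terms (e_i^2 = +1): 4^2 + (-4)^2 + 4^2 + 5^2 = 73
Negative signature terms (e_j^2 = -1): 5^2 + (-2)^2 = 29
v^2 = 73 - 29 = 44


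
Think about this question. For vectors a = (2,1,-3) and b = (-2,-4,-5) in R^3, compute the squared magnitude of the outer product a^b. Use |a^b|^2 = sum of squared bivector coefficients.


a wedge b = (a1*b2 - a2*b1)*e12 + (a1*b3 - a3*b1)*e13 + (a2*b3 - a3*b2)*e23
e12 coeff: 2*(-4) - 1*(-2) = -8 - (-2) = -6
e13 coeff: 2*(-5) - (-3)*(-2) = -10 - 6 = -16
e23 coeff: 1*(-5) - (-3)*(-4) = -5 - 12 = -17
|a wedge b|^2 = (-6)^2 + (-16)^2 + (-17)^2
= 36 + 256 + 289
= 581


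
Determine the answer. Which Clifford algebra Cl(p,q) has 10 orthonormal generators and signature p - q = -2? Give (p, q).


We need p + q = 10 and p - q = -2.
Adding: 2p = 10 + (-2) = 8, so p = 4.
Then q = 10 - 4 = 6.
(p, q) = (4, 6)


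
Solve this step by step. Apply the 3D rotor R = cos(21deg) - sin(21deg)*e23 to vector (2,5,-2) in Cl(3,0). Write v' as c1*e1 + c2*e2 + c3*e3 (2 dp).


Rotor R = cos(21deg) - sin(21deg)*e23
Rotation angle theta = 2 * 21 = 42 degrees in the e23 plane (e2 -> e3).
The component perpendicular to the plane (e1) is invariant: v'_1 = v1 = 2.00
cos(42deg) = 0.7431, sin(42deg) = 0.6691
v'_2 = v2*cos(theta) - v3*sin(theta) = 5*0.7431 - (-2)*0.6691 = 5.05
v'_3 = v2*sin(theta) + v3*cos(theta) = 5*0.6691 + (-2)*0.7431 = 1.86
v' = 2.00*e1 + 5.05*e2 + 1.86*e3


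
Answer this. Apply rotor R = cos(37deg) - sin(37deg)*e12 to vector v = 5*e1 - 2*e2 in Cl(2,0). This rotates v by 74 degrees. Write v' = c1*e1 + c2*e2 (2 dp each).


Rotor R = cos(37deg) - sin(37deg)*e12
Rotation angle theta = 2 * 37 = 74 degrees
v' = R*v*~R rotates v by theta.
cos(74deg) = 0.2756, sin(74deg) = 0.9613
v'_1 = 5*cos(74deg) - (-2)*sin(74deg)
= 5*0.2756 - (-2)*0.9613
= 3.30
v'_2 = 5*sin(74deg) + (-2)*cos(74deg)
= 5*0.9613 + (-2)*0.2756
= 4.26
v' = 3.30*e1 + 4.26*e2


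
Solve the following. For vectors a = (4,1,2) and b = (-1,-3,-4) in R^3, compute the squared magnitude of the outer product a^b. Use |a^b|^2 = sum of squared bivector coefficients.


a wedge b = (a1*b2 - a2*b1)*e12 + (a1*b3 - a3*b1)*e13 + (a2*b3 - a3*b2)*e23
e12 coeff: 4*(-3) - 1*(-1) = -12 - (-1) = -11
e13 coeff: 4*(-4) - 2*(-1) = -16 - (-2) = -14
e23 coeff: 1*(-4) - 2*(-3) = -4 - (-6) = 2
|a wedge b|^2 = (-11)^2 + (-14)^2 + 2^2
= 121 + 196 + 4
= 321


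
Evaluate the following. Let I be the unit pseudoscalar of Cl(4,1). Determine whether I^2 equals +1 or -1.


The pseudoscalar I = e1...e_n (product of all n generators) of Cl(p,q) satisfies I^2 = (-1)^(q + n(n-1)/2).
p = 4, q = 1, n = p + q = 5
n(n-1)/2 = 5 * 4 / 2 = 10
Exponent = q + n(n-1)/2 = 1 + 10 = 11
I^2 = (-1)^11 = -1


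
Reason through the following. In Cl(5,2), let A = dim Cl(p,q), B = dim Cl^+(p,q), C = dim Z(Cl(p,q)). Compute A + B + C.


n = 5 + 2 = 7
Total dim = 2^7 = 128
Even subalgebra dim = 2^6 = 64
n is odd, so center dim = 2
Sum = 128 + 64 + 2 = 194


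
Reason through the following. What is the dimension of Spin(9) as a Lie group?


Spin(n) double-covers SO(n); both have Lie algebra so(n) of dimension n(n-1)/2.
n = 9
n(n-1) = 9 * 8 = 72
dim Spin(9) = 72/2 = 36


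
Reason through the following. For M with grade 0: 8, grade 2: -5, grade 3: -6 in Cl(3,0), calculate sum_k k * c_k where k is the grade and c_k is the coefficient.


Grade-weighted sum = sum of grade_k * coefficient_k
0*8 = 0
2*(-5) = -10
3*(-6) = -18
Total = 0 + (-10) + (-18) = -28


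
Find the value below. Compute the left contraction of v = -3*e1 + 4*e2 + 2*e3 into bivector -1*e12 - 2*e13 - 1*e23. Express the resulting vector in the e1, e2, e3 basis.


Left contraction v _| B = <vB>_1 (grade-1 part of the geometric product vB).
Using e1_|e12 = e2, e2_|e12 = -e1, e1_|e13 = e3, e3_|e13 = -e1, e2_|e23 = e3, e3_|e23 = -e2:
e1 coeff: -v2*b12 - v3*b13 = -(4)*(-1) - (2)*(-2) = 8
e2 coeff: v1*b12 - v3*b23 = (-3)*(-1) - (2)*(-1) = 5
e3 coeff: v1*b13 + v2*b23 = (-3)*(-2) + (4)*(-1) = 2
v _| B = 8*e1 + 5*e2 + 2*e3


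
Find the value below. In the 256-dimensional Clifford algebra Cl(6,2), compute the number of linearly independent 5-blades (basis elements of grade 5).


Number of grade-k basis blades in Cl(p,q) with n = p + q is C(n, k).
n = 6 + 2 = 8
C(8, 5) = 8! / (5! * 3!)
= 40320 / (120 * 6)
= 56


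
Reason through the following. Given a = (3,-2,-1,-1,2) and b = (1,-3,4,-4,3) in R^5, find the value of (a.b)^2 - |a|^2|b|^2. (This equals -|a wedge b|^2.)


a . b = 3*1 + (-2)*(-3) + (-1)*4 + (-1)*(-4) + 2*3
= 3 + 6 + (-4) + 4 + 6 = 15
|a|^2 = 3^2 + (-2)^2 + (-1)^2 + (-1)^2 + 2^2 = 19
|b|^2 = 1^2 + (-3)^2 + 4^2 + (-4)^2 + 3^2 = 51
(a.b)^2 = 15^2 = 225
|a|^2 * |b|^2 = 19 * 51 = 969
Result = 225 - 969 = -744


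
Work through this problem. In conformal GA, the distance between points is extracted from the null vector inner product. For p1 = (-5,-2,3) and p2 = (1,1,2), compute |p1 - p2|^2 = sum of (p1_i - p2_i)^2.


p1 - p2 = (-6, -3, 1)
|p1 - p2|^2 = (-6)^2 + (-3)^2 + 1^2
= 36 + 9 + 1
= 46


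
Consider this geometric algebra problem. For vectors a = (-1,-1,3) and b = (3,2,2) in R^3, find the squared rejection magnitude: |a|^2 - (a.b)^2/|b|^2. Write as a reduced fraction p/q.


|a|^2 = (-1)^2 + (-1)^2 + 3^2 = 11
|b|^2 = 3^2 + 2^2 + 2^2 = 17
a . b = (-1)*3 + (-1)*2 + 3*2 = 1
(a.b)^2 = 1^2 = 1
|rej|^2 = 11 - 1/17
= (187 - 1)/17
= 186/17
In lowest terms: 186/17


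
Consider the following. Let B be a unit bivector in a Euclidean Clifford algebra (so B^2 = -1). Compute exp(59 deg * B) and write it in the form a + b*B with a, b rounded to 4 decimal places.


For a unit bivector B with B^2 = -1, the exponential series gives
e^(theta*B) = cos(theta) + sin(theta)*B (the GA analogue of Euler's formula).
theta = 59 degrees = 1.029744 rad
cos(59 deg) = 0.5150
sin(59 deg) = 0.8572
exp(theta*B) = 0.5150 + 0.8572*B


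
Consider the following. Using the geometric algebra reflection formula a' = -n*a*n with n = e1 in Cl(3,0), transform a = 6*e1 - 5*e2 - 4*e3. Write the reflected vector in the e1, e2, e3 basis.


Reflection formula: a' = -n*a*n, with n = e1 (unit vector, n^2 = 1).
For reflection through hyperplane perp to e1:
The component along e1 flips sign, others stay.
a = (6, -5, -4)
a' = (-6, -5, -4)
a' = -6*e1 - 5*e2 - 4*e3


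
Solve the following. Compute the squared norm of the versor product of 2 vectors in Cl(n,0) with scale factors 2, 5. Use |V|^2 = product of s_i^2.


Each vector v_i has |v_i|^2 = s_i^2
Squared scales: 2^2 = 4, 5^2 = 25
|V|^2 = 4 * 25
= 100


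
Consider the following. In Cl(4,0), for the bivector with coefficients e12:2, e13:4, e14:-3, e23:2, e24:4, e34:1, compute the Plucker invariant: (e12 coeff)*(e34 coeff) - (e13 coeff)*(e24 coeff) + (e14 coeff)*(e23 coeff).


Plucker relation: af - be + cd
a*f = 2*1 = 2
b*e = 4*4 = 16
c*d = (-3)*2 = -6
af - be + cd = 2 - 16 + (-6)
= -20


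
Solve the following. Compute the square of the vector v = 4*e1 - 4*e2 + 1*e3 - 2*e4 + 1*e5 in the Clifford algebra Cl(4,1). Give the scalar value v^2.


v^2 = sum of c_i^2 * e_i^2
Positive signature terms (e_i^2 = +1): 4^2 + (-4)^2 + 1^2 + (-2)^2 = 37
Negative signature terms (e_j^2 = -1): 1^2 = 1
v^2 = 37 - 1 = 36


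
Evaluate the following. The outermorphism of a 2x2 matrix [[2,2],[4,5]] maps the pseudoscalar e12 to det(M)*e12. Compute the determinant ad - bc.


The outermorphism of a linear map f sends e1^e2 to f(e1)^f(e2).
f(e1) = 2*e1 + 4*e2
f(e2) = 2*e1 + 5*e2
f(e1) ^ f(e2) = (2*e1 + 4*e2) ^ (2*e1 + 5*e2)
= 2*5*e12 + 4*2*e21
= (10 - 8)*e12
= 2*e12
Coefficient = 2


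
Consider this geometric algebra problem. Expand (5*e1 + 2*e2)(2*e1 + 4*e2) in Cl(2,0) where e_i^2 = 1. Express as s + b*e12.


Expand: (5*e1 + 2*e2)(2*e1 + 4*e2)
= 5*2*e1e1 + 5*4*e1e2 + 2*2*e2e1 + 2*4*e2e2
Using e1^2 = e2^2 = 1, e2e1 = -e1e2:
Scalar part s = 5*2 + 2*4 = 10 + 8 = 18
Bivector part b = 5*4 - 2*2 = 20 - 4 = 16
uv = 18 + 16*e12


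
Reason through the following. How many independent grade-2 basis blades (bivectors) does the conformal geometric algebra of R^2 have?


The conformal model of R^2 uses Cl(3,1) with m = 2 + 2 = 4 generators.
Number of grade-2 blades = C(m, 2) = C(4, 2)
= 4*3/2 = 6


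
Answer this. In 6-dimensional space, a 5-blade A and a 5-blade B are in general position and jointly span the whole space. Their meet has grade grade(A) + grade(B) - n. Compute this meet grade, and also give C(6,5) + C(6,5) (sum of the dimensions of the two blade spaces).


Meet grade = grade(A) + grade(B) - n
= 5 + 5 - 6 = 4
C(6,5) = 6
C(6,5) = 6
dim_A + dim_B = 6 + 6 = 12


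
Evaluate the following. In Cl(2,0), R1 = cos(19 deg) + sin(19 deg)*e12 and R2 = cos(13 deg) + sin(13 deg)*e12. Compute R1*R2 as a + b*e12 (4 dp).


Same-plane rotors commute and their half-angles add:
R1*R2 = cos(a1 + a2) + sin(a1 + a2)*e12.
a1 + a2 = 19 + 13 = 32 deg
cos(32 deg) = 0.8480
sin(32 deg) = 0.5299
R1*R2 = 0.8480 + 0.5299*e12


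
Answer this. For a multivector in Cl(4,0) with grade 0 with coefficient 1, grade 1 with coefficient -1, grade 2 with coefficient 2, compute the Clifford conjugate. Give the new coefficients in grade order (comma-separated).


Clifford conjugate sign for grade k: (-1)^(k(k+1)/2)
Grade 0: (-1)^(0*1/2) = (-1)^0 = 1, coeff 1 -> 1
Grade 1: (-1)^(1*2/2) = (-1)^1 = -1, coeff -1 -> 1
Grade 2: (-1)^(2*3/2) = (-1)^3 = -1, coeff 2 -> -2
Conjugated coefficients: 1, 1, -2


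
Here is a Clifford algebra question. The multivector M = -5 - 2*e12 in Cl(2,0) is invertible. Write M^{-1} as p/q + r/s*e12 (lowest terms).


M = -5 - 2*e12, where e12^2 = -1.
Since M commutes with its reverse ~M = a - b*e12, M * ~M = a^2 - b^2*e12^2 = a^2 + b^2.
So M^{-1} = ~M / (a^2 + b^2) = (a - b*e12)/(a^2 + b^2).
a^2 + b^2 = 25 + 4 = 29
Scalar part = -5/29 = -5/29
Bivector coeff = 2/29 = 2/29
M^{-1} = -5/29 + 2/29*e12


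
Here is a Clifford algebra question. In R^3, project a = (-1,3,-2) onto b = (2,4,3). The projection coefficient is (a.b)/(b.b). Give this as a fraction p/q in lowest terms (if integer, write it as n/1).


Projection coefficient = (a . b) / (b . b)
a . b = (-1)*2 + 3*4 + (-2)*3
= -2 + 12 + (-6) = 4
b . b = 2^2 + 4^2 + 3^2
= 4 + 16 + 9 = 29
Coefficient = 4/29
In lowest terms: 4/29


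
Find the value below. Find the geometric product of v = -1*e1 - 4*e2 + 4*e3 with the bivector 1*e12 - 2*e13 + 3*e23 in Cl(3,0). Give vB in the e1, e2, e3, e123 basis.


vB has grade-1 (vector) and grade-3 (trivector) parts: vB = (v _| B) + (v ^ B).
Vector part <vB>_1:
  e1: -v2*b12 - v3*b13 = -(-4)*(1) - (4)*(-2) = 12
  e2: v1*b12 - v3*b23 = (-1)*(1) - (4)*(3) = -13
  e3: v1*b13 + v2*b23 = (-1)*(-2) + (-4)*(3) = -10
Trivector part <vB>_3:
  e123: v1*b23 - v2*b13 + v3*b12 = (-1)*(3) - (-4)*(-2) + (4)*(1) = -7
vB = 12*e1 - 13*e2 - 10*e3 - 7*e123


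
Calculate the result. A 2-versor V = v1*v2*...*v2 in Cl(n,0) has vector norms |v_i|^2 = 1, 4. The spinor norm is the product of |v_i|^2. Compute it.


Spinor norm N(V) = |v1|^2 * |v2|^2 * ... * |v2|^2
= 1 * 4
Running product: 1, 4
N(V) = 4


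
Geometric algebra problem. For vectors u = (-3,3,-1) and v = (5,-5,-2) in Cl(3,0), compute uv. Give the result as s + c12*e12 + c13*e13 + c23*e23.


In Cl(3,0): e_i^2 = 1, e_ie_j = -e_je_i for i != j.
Scalar part = u . v = (-3)*5 + 3*(-5) + (-1)*(-2)
= -15 + (-15) + 2 = -28
e12 coeff = (-3)*(-5) - 3*5 = 15 - 15 = 0
e13 coeff = (-3)*(-2) - (-1)*5 = 6 - (-5) = 11
e23 coeff = 3*(-2) - (-1)*(-5) = -6 - 5 = -11
uv = -28 + 0*e12 + 11*e13 - 11*e23


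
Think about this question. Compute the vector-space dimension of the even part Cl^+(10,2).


Even subalgebra dimension = 2^(n-1)
n = 10 + 2 = 12
2^(12 - 1) = 2^11 = 2048
Verification: sum of C(12,k) for even k = 1 + 66 + 495 + 924 + 495 + 66 + 1 = 2048
Result = 2048


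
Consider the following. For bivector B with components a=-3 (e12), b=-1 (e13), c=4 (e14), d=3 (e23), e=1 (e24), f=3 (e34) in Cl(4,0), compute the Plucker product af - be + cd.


Plucker relation: af - be + cd
a*f = (-3)*3 = -9
b*e = (-1)*1 = -1
c*d = 4*3 = 12
af - be + cd = -9 - (-1) + 12
= 4


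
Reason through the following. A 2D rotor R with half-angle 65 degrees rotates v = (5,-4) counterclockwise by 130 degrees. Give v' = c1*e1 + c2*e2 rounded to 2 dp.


Rotor R = cos(65deg) - sin(65deg)*e12
Rotation angle theta = 2 * 65 = 130 degrees
v' = R*v*~R rotates v by theta.
cos(130deg) = -0.6428, sin(130deg) = 0.7660
v'_1 = 5*cos(130deg) - (-4)*sin(130deg)
= 5*(-0.6428) - (-4)*0.7660
= -0.15
v'_2 = 5*sin(130deg) + (-4)*cos(130deg)
= 5*0.7660 + (-4)*(-0.6428)
= 6.40
v' = -0.15*e1 + 6.40*e2


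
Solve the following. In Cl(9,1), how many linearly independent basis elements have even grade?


Even subalgebra dimension = 2^(n-1)
n = 9 + 1 = 10
2^(10 - 1) = 2^9 = 512
Verification: sum of C(10,k) for even k = 1 + 45 + 210 + 210 + 45 + 1 = 512
Result = 512


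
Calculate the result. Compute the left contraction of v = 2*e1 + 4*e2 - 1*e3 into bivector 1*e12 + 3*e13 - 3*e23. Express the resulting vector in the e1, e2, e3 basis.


Left contraction v _| B = <vB>_1 (grade-1 part of the geometric product vB).
Using e1_|e12 = e2, e2_|e12 = -e1, e1_|e13 = e3, e3_|e13 = -e1, e2_|e23 = e3, e3_|e23 = -e2:
e1 coeff: -v2*b12 - v3*b13 = -(4)*(1) - (-1)*(3) = -1
e2 coeff: v1*b12 - v3*b23 = (2)*(1) - (-1)*(-3) = -1
e3 coeff: v1*b13 + v2*b23 = (2)*(3) + (4)*(-3) = -6
v _| B = -1*e1 - 1*e2 - 6*e3


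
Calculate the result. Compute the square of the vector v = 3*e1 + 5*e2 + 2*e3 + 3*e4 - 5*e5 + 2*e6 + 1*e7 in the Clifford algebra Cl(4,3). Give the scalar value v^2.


v^2 = sum of c_i^2 * e_i^2
Positive signature terms (e_i^2 = +1): 3^2 + 5^2 + 2^2 + 3^2 = 47
Negative signature terms (e_j^2 = -1): (-5)^2 + 2^2 + 1^2 = 30
v^2 = 47 - 30 = 17


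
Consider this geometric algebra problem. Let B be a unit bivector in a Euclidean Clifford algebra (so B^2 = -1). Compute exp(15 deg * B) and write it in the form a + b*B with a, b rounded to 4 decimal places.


For a unit bivector B with B^2 = -1, the exponential series gives
e^(theta*B) = cos(theta) + sin(theta)*B (the GA analogue of Euler's formula).
theta = 15 degrees = 0.261799 rad
cos(15 deg) = 0.9659
sin(15 deg) = 0.2588
exp(theta*B) = 0.9659 + 0.2588*B


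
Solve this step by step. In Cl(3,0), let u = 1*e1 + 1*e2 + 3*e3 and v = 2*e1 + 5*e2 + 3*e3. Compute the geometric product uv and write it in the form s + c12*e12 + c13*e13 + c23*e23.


In Cl(3,0): e_i^2 = 1, e_ie_j = -e_je_i for i != j.
Scalar part = u . v = 1*2 + 1*5 + 3*3
= 2 + 5 + 9 = 16
e12 coeff = 1*5 - 1*2 = 5 - 2 = 3
e13 coeff = 1*3 - 3*2 = 3 - 6 = -3
e23 coeff = 1*3 - 3*5 = 3 - 15 = -12
uv = 16 + 3*e12 - 3*e13 - 12*e23


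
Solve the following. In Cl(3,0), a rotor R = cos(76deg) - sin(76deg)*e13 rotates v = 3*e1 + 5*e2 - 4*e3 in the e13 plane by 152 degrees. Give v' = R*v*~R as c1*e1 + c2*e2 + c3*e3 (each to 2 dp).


Rotor R = cos(76deg) - sin(76deg)*e13
Rotation angle theta = 2 * 76 = 152 degrees in the e13 plane (e1 -> e3).
The component perpendicular to the plane (e2) is invariant: v'_2 = v2 = 5.00
cos(152deg) = -0.8829, sin(152deg) = 0.4695
v'_1 = v1*cos(theta) - v3*sin(theta) = 3*(-0.8829) - (-4)*0.4695 = -0.77
v'_3 = v1*sin(theta) + v3*cos(theta) = 3*0.4695 + (-4)*(-0.8829) = 4.94
v' = -0.77*e1 + 5.00*e2 + 4.94*e3


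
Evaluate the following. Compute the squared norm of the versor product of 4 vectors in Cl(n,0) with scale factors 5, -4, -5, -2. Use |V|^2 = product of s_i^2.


Each vector v_i has |v_i|^2 = s_i^2
Squared scales: 5^2 = 25, (-4)^2 = 16, (-5)^2 = 25, (-2)^2 = 4
|V|^2 = 25 * 16 * 25 * 4
= 40000


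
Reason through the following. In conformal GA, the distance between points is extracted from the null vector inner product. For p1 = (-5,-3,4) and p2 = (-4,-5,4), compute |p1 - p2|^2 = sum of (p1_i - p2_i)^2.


p1 - p2 = (-1, 2, 0)
|p1 - p2|^2 = (-1)^2 + 2^2 + 0^2
= 1 + 4 + 0
= 5


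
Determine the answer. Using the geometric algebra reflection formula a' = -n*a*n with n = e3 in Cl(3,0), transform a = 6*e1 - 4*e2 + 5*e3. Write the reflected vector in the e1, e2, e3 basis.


Reflection formula: a' = -n*a*n, with n = e3 (unit vector, n^2 = 1).
For reflection through hyperplane perp to e3:
The component along e3 flips sign, others stay.
a = (6, -4, 5)
a' = (6, -4, -5)
a' = 6*e1 - 4*e2 - 5*e3


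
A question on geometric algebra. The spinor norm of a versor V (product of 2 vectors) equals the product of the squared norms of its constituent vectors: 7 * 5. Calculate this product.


Spinor norm N(V) = |v1|^2 * |v2|^2 * ... * |v2|^2
= 7 * 5
Running product: 7, 35
N(V) = 35


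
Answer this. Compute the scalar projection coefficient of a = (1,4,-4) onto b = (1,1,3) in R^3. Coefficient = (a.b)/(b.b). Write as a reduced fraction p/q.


Projection coefficient = (a . b) / (b . b)
a . b = 1*1 + 4*1 + (-4)*3
= 1 + 4 + (-12) = -7
b . b = 1^2 + 1^2 + 3^2
= 1 + 1 + 9 = 11
Coefficient = -7/11
In lowest terms: -7/11


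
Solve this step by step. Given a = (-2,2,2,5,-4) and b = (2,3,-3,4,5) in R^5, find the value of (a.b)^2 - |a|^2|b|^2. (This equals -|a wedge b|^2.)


a . b = (-2)*2 + 2*3 + 2*(-3) + 5*4 + (-4)*5
= -4 + 6 + (-6) + 20 + (-20) = -4
|a|^2 = (-2)^2 + 2^2 + 2^2 + 5^2 + (-4)^2 = 53
|b|^2 = 2^2 + 3^2 + (-3)^2 + 4^2 + 5^2 = 63
(a.b)^2 = (-4)^2 = 16
|a|^2 * |b|^2 = 53 * 63 = 3339
Result = 16 - 3339 = -3323


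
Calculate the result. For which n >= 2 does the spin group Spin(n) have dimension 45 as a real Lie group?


dim Spin(n) = dim so(n) = n(n-1)/2.
Solve n(n-1)/2 = 45, i.e. n^2 - n - 90 = 0.
Discriminant = 1 + 8*45 = 361
n = (1 + sqrt(361))/2 = (1 + 19)/2 = 10


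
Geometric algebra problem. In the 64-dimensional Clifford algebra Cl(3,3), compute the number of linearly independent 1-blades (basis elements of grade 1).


Number of grade-k basis blades in Cl(p,q) with n = p + q is C(n, k).
n = 3 + 3 = 6
C(6, 1) = 6! / (1! * 5!)
= 720 / (1 * 120)
= 6


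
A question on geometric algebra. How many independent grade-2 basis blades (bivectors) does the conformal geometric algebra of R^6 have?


The conformal model of R^6 uses Cl(7,1) with m = 6 + 2 = 8 generators.
Number of grade-2 blades = C(m, 2) = C(8, 2)
= 8*7/2 = 28


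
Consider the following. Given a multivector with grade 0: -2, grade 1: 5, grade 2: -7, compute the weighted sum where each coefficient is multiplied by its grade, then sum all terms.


Grade-weighted sum = sum of grade_k * coefficient_k
0*(-2) = 0
1*5 = 5
2*(-7) = -14
Total = 0 + 5 + (-14) = -9


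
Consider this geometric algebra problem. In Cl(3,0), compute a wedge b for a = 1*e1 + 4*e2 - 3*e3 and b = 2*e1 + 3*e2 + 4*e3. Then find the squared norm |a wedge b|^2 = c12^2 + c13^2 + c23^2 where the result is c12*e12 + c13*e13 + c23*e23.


a wedge b = (a1*b2 - a2*b1)*e12 + (a1*b3 - a3*b1)*e13 + (a2*b3 - a3*b2)*e23
e12 coeff: 1*3 - 4*2 = 3 - 8 = -5
e13 coeff: 1*4 - (-3)*2 = 4 - (-6) = 10
e23 coeff: 4*4 - (-3)*3 = 16 - (-9) = 25
|a wedge b|^2 = (-5)^2 + 10^2 + 25^2
= 25 + 100 + 625
= 750


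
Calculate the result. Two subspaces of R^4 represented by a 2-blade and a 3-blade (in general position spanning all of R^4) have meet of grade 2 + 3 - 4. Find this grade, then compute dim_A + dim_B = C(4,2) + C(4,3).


Meet grade = grade(A) + grade(B) - n
= 2 + 3 - 4 = 1
C(4,2) = 6
C(4,3) = 4
dim_A + dim_B = 6 + 4 = 10


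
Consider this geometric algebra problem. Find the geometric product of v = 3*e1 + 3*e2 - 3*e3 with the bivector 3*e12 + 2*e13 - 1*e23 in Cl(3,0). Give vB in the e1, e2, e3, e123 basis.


vB has grade-1 (vector) and grade-3 (trivector) parts: vB = (v _| B) + (v ^ B).
Vector part <vB>_1:
  e1: -v2*b12 - v3*b13 = -(3)*(3) - (-3)*(2) = -3
  e2: v1*b12 - v3*b23 = (3)*(3) - (-3)*(-1) = 6
  e3: v1*b13 + v2*b23 = (3)*(2) + (3)*(-1) = 3
Trivector part <vB>_3:
  e123: v1*b23 - v2*b13 + v3*b12 = (3)*(-1) - (3)*(2) + (-3)*(3) = -18
vB = -3*e1 + 6*e2 + 3*e3 - 18*e123


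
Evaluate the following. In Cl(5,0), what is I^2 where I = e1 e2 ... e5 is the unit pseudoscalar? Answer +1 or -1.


The pseudoscalar I = e1...e_n (product of all n generators) of Cl(p,q) satisfies I^2 = (-1)^(q + n(n-1)/2).
p = 5, q = 0, n = p + q = 5
n(n-1)/2 = 5 * 4 / 2 = 10
Exponent = q + n(n-1)/2 = 0 + 10 = 10
I^2 = (-1)^10 = +1


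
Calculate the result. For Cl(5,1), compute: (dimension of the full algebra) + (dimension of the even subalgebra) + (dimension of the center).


n = 5 + 1 = 6
Total dim = 2^6 = 64
Even subalgebra dim = 2^5 = 32
n is even, so center dim = 1
Sum = 64 + 32 + 1 = 97


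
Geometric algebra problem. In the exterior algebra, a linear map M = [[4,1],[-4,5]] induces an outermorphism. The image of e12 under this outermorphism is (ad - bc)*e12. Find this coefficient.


The outermorphism of a linear map f sends e1^e2 to f(e1)^f(e2).
f(e1) = 4*e1 - 4*e2
f(e2) = 1*e1 + 5*e2
f(e1) ^ f(e2) = (4*e1 - 4*e2) ^ (1*e1 + 5*e2)
= 4*5*e12 + (-4)*1*e21
= (20 - (-4))*e12
= 24*e12
Coefficient = 24


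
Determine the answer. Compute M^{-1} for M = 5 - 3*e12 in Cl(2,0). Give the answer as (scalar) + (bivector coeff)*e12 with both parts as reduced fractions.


M = 5 - 3*e12, where e12^2 = -1.
Since M commutes with its reverse ~M = a - b*e12, M * ~M = a^2 - b^2*e12^2 = a^2 + b^2.
So M^{-1} = ~M / (a^2 + b^2) = (a - b*e12)/(a^2 + b^2).
a^2 + b^2 = 25 + 9 = 34
Scalar part = 5/34 = 5/34
Bivector coeff = 3/34 = 3/34
M^{-1} = 5/34 + 3/34*e12


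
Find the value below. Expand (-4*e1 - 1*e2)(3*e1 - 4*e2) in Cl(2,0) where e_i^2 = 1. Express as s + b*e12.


Expand: (-4*e1 - 1*e2)(3*e1 - 4*e2)
= (-4)*3*e1e1 + (-4)*(-4)*e1e2 + (-1)*3*e2e1 + (-1)*(-4)*e2e2
Using e1^2 = e2^2 = 1, e2e1 = -e1e2:
Scalar part s = (-4)*3 + (-1)*(-4) = -12 + 4 = -8
Bivector part b = (-4)*(-4) - (-1)*3 = 16 - (-3) = 19
uv = -8 + 19*e12


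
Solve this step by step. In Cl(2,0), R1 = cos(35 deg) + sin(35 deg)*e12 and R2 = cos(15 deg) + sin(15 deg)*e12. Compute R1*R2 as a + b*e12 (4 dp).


Same-plane rotors commute and their half-angles add:
R1*R2 = cos(a1 + a2) + sin(a1 + a2)*e12.
a1 + a2 = 35 + 15 = 50 deg
cos(50 deg) = 0.6428
sin(50 deg) = 0.7660
R1*R2 = 0.6428 + 0.7660*e12


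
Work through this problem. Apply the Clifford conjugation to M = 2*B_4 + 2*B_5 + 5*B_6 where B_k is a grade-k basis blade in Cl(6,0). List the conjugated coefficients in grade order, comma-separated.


Clifford conjugate sign for grade k: (-1)^(k(k+1)/2)
Grade 4: (-1)^(4*5/2) = (-1)^10 = 1, coeff 2 -> 2
Grade 5: (-1)^(5*6/2) = (-1)^15 = -1, coeff 2 -> -2
Grade 6: (-1)^(6*7/2) = (-1)^21 = -1, coeff 5 -> -5
Conjugated coefficients: 2, -2, -5


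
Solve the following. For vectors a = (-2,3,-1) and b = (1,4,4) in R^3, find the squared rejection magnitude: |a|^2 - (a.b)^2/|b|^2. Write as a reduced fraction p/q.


|a|^2 = (-2)^2 + 3^2 + (-1)^2 = 14
|b|^2 = 1^2 + 4^2 + 4^2 = 33
a . b = (-2)*1 + 3*4 + (-1)*4 = 6
(a.b)^2 = 6^2 = 36
|rej|^2 = 14 - 36/33
= (462 - 36)/33
= 426/33
In lowest terms: 142/11


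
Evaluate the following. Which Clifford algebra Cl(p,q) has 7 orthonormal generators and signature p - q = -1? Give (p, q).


We need p + q = 7 and p - q = -1.
Adding: 2p = 7 + (-1) = 6, so p = 3.
Then q = 7 - 3 = 4.
(p, q) = (3, 4)


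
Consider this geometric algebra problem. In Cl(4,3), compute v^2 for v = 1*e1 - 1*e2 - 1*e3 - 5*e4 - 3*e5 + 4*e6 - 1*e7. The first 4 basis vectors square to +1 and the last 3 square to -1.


v^2 = sum of c_i^2 * e_i^2
Positive signature terms (e_i^2 = +1): 1^2 + (-1)^2 + (-1)^2 + (-5)^2 = 28
Negative signature terms (e_j^2 = -1): (-3)^2 + 4^2 + (-1)^2 = 26
v^2 = 28 - 26 = 2


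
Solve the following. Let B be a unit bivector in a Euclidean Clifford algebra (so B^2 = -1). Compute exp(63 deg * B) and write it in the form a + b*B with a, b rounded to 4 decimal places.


For a unit bivector B with B^2 = -1, the exponential series gives
e^(theta*B) = cos(theta) + sin(theta)*B (the GA analogue of Euler's formula).
theta = 63 degrees = 1.099557 rad
cos(63 deg) = 0.4540
sin(63 deg) = 0.8910
exp(theta*B) = 0.4540 + 0.8910*B


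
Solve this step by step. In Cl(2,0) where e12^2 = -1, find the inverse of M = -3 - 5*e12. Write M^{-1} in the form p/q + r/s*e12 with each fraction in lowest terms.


M = -3 - 5*e12, where e12^2 = -1.
Since M commutes with its reverse ~M = a - b*e12, M * ~M = a^2 - b^2*e12^2 = a^2 + b^2.
So M^{-1} = ~M / (a^2 + b^2) = (a - b*e12)/(a^2 + b^2).
a^2 + b^2 = 9 + 25 = 34
Scalar part = -3/34 = -3/34
Bivector coeff = 5/34 = 5/34
M^{-1} = -3/34 + 5/34*e12


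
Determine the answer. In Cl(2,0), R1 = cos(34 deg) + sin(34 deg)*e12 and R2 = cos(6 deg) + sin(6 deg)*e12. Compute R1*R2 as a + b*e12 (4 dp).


Same-plane rotors commute and their half-angles add:
R1*R2 = cos(a1 + a2) + sin(a1 + a2)*e12.
a1 + a2 = 34 + 6 = 40 deg
cos(40 deg) = 0.7660
sin(40 deg) = 0.6428
R1*R2 = 0.7660 + 0.6428*e12


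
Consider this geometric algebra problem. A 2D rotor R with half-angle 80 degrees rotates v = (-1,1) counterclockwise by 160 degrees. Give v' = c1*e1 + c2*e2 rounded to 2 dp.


Rotor R = cos(80deg) - sin(80deg)*e12
Rotation angle theta = 2 * 80 = 160 degrees
v' = R*v*~R rotates v by theta.
cos(160deg) = -0.9397, sin(160deg) = 0.3420
v'_1 = -1*cos(160deg) - 1*sin(160deg)
= -1*(-0.9397) - 1*0.3420
= 0.60
v'_2 = -1*sin(160deg) + 1*cos(160deg)
= -1*0.3420 + 1*(-0.9397)
= -1.28
v' = 0.60*e1 - 1.28*e2


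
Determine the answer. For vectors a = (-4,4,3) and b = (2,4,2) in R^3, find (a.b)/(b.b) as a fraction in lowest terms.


Projection coefficient = (a . b) / (b . b)
a . b = (-4)*2 + 4*4 + 3*2
= -8 + 16 + 6 = 14
b . b = 2^2 + 4^2 + 2^2
= 4 + 16 + 4 = 24
Coefficient = 14/24
In lowest terms: 7/12


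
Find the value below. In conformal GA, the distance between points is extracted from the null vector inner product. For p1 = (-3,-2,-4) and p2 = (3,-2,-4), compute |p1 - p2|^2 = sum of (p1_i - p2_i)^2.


p1 - p2 = (-6, 0, 0)
|p1 - p2|^2 = (-6)^2 + 0^2 + 0^2
= 36 + 0 + 0
= 36


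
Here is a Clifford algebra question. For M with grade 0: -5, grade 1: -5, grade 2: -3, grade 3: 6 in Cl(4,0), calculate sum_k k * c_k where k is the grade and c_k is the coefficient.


Grade-weighted sum = sum of grade_k * coefficient_k
0*(-5) = 0
1*(-5) = -5
2*(-3) = -6
3*6 = 18
Total = 0 + (-5) + (-6) + 18 = 7


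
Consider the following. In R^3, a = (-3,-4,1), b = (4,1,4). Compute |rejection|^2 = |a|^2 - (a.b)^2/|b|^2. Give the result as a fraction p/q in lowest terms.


|a|^2 = (-3)^2 + (-4)^2 + 1^2 = 26
|b|^2 = 4^2 + 1^2 + 4^2 = 33
a . b = (-3)*4 + (-4)*1 + 1*4 = -12
(a.b)^2 = (-12)^2 = 144
|rej|^2 = 26 - 144/33
= (858 - 144)/33
= 714/33
In lowest terms: 238/11


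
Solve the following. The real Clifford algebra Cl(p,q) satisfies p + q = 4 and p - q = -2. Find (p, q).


We need p + q = 4 and p - q = -2.
Adding: 2p = 4 + (-2) = 2, so p = 1.
Then q = 4 - 1 = 3.
(p, q) = (1, 3)


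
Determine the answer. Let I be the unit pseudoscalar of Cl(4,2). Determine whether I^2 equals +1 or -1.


The pseudoscalar I = e1...e_n (product of all n generators) of Cl(p,q) satisfies I^2 = (-1)^(q + n(n-1)/2).
p = 4, q = 2, n = p + q = 6
n(n-1)/2 = 6 * 5 / 2 = 15
Exponent = q + n(n-1)/2 = 2 + 15 = 17
I^2 = (-1)^17 = -1


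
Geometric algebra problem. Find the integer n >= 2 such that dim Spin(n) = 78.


dim Spin(n) = dim so(n) = n(n-1)/2.
Solve n(n-1)/2 = 78, i.e. n^2 - n - 156 = 0.
Discriminant = 1 + 8*78 = 625
n = (1 + sqrt(625))/2 = (1 + 25)/2 = 13


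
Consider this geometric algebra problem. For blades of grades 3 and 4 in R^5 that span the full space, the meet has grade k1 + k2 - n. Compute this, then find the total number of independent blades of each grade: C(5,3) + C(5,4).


Meet grade = grade(A) + grade(B) - n
= 3 + 4 - 5 = 2
C(5,3) = 10
C(5,4) = 5
dim_A + dim_B = 10 + 5 = 15


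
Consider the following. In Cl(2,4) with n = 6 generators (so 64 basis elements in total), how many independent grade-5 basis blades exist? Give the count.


Number of grade-k basis blades in Cl(p,q) with n = p + q is C(n, k).
n = 2 + 4 = 6
C(6, 5) = 6! / (5! * 1!)
= 720 / (120 * 1)
= 6


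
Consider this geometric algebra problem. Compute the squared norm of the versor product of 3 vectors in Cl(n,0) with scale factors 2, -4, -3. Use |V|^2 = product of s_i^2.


Each vector v_i has |v_i|^2 = s_i^2
Squared scales: 2^2 = 4, (-4)^2 = 16, (-3)^2 = 9
|V|^2 = 4 * 16 * 9
= 576


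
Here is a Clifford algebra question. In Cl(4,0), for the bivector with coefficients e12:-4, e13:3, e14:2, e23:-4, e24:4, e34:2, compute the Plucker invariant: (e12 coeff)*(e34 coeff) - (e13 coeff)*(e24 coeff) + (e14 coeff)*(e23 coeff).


Plucker relation: af - be + cd
a*f = (-4)*2 = -8
b*e = 3*4 = 12
c*d = 2*(-4) = -8
af - be + cd = -8 - 12 + (-8)
= -28


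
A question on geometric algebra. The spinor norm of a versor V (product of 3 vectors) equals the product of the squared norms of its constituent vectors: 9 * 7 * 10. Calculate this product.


Spinor norm N(V) = |v1|^2 * |v2|^2 * ... * |v3|^2
= 9 * 7 * 10
Running product: 9, 63, 630
N(V) = 630


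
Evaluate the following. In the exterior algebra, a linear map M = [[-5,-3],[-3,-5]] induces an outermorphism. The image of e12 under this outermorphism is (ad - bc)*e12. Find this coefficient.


The outermorphism of a linear map f sends e1^e2 to f(e1)^f(e2).
f(e1) = -5*e1 - 3*e2
f(e2) = -3*e1 - 5*e2
f(e1) ^ f(e2) = (-5*e1 - 3*e2) ^ (-3*e1 - 5*e2)
= (-5)*(-5)*e12 + (-3)*(-3)*e21
= (25 - 9)*e12
= 16*e12
Coefficient = 16


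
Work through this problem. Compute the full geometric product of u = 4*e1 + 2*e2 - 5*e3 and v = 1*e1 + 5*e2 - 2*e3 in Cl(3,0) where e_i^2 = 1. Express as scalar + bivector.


In Cl(3,0): e_i^2 = 1, e_ie_j = -e_je_i for i != j.
Scalar part = u . v = 4*1 + 2*5 + (-5)*(-2)
= 4 + 10 + 10 = 24
e12 coeff = 4*5 - 2*1 = 20 - 2 = 18
e13 coeff = 4*(-2) - (-5)*1 = -8 - (-5) = -3
e23 coeff = 2*(-2) - (-5)*5 = -4 - (-25) = 21
uv = 24 + 18*e12 - 3*e13 + 21*e23


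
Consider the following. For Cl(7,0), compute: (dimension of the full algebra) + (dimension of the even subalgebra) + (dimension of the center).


n = 7 + 0 = 7
Total dim = 2^7 = 128
Even subalgebra dim = 2^6 = 64
n is odd, so center dim = 2
Sum = 128 + 64 + 2 = 194


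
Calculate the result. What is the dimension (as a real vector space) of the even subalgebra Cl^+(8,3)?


Even subalgebra dimension = 2^(n-1)
n = 8 + 3 = 11
2^(11 - 1) = 2^10 = 1024
Verification: sum of C(11,k) for even k = 1 + 55 + 330 + 462 + 165 + 11 = 1024
Result = 1024


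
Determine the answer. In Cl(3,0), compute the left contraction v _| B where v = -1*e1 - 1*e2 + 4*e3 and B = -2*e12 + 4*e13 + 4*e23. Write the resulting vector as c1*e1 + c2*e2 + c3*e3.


Left contraction v _| B = <vB>_1 (grade-1 part of the geometric product vB).
Using e1_|e12 = e2, e2_|e12 = -e1, e1_|e13 = e3, e3_|e13 = -e1, e2_|e23 = e3, e3_|e23 = -e2:
e1 coeff: -v2*b12 - v3*b13 = -(-1)*(-2) - (4)*(4) = -18
e2 coeff: v1*b12 - v3*b23 = (-1)*(-2) - (4)*(4) = -14
e3 coeff: v1*b13 + v2*b23 = (-1)*(4) + (-1)*(4) = -8
v _| B = -18*e1 - 14*e2 - 8*e3


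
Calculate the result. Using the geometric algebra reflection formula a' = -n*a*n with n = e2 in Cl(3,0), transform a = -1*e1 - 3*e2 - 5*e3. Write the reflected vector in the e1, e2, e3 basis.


Reflection formula: a' = -n*a*n, with n = e2 (unit vector, n^2 = 1).
For reflection through hyperplane perp to e2:
The component along e2 flips sign, others stay.
a = (-1, -3, -5)
a' = (-1, 3, -5)
a' = -1*e1 + 3*e2 - 5*e3


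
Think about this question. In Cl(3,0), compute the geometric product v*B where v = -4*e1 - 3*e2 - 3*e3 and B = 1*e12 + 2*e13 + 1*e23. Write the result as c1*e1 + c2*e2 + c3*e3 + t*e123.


vB has grade-1 (vector) and grade-3 (trivector) parts: vB = (v _| B) + (v ^ B).
Vector part <vB>_1:
  e1: -v2*b12 - v3*b13 = -(-3)*(1) - (-3)*(2) = 9
  e2: v1*b12 - v3*b23 = (-4)*(1) - (-3)*(1) = -1
  e3: v1*b13 + v2*b23 = (-4)*(2) + (-3)*(1) = -11
Trivector part <vB>_3:
  e123: v1*b23 - v2*b13 + v3*b12 = (-4)*(1) - (-3)*(2) + (-3)*(1) = -1
vB = 9*e1 - 1*e2 - 11*e3 - 1*e123


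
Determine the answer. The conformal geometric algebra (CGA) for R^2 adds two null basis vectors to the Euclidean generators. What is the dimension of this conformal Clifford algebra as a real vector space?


The conformal model of R^2 uses Cl(3,1): the 2 Euclidean generators plus two extra orthogonal generators e+ (e+^2 = +1) and e- (e-^2 = -1), from which the null vectors e0, einf are built.
Number of generators m = 2 + 2 = 4.
dim Cl(p,q) = 2^m = 2^4 = 16


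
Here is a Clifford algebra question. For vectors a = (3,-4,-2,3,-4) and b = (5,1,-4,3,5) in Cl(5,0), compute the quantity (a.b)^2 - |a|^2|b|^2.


a . b = 3*5 + (-4)*1 + (-2)*(-4) + 3*3 + (-4)*5
= 15 + (-4) + 8 + 9 + (-20) = 8
|a|^2 = 3^2 + (-4)^2 + (-2)^2 + 3^2 + (-4)^2 = 54
|b|^2 = 5^2 + 1^2 + (-4)^2 + 3^2 + 5^2 = 76
(a.b)^2 = 8^2 = 64
|a|^2 * |b|^2 = 54 * 76 = 4104
Result = 64 - 4104 = -4040


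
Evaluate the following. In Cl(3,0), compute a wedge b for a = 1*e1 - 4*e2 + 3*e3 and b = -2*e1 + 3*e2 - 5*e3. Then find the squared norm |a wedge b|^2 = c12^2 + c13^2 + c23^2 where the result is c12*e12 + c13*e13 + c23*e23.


a wedge b = (a1*b2 - a2*b1)*e12 + (a1*b3 - a3*b1)*e13 + (a2*b3 - a3*b2)*e23
e12 coeff: 1*3 - (-4)*(-2) = 3 - 8 = -5
e13 coeff: 1*(-5) - 3*(-2) = -5 - (-6) = 1
e23 coeff: (-4)*(-5) - 3*3 = 20 - 9 = 11
|a wedge b|^2 = (-5)^2 + 1^2 + 11^2
= 25 + 1 + 121
= 147


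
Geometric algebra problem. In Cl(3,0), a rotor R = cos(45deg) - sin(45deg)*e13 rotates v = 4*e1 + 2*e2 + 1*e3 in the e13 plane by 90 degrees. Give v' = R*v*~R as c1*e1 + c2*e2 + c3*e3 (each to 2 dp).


Rotor R = cos(45deg) - sin(45deg)*e13
Rotation angle theta = 2 * 45 = 90 degrees in the e13 plane (e1 -> e3).
The component perpendicular to the plane (e2) is invariant: v'_2 = v2 = 2.00
cos(90deg) = 0.0000, sin(90deg) = 1.0000
v'_1 = v1*cos(theta) - v3*sin(theta) = 4*0.0000 - 1*1.0000 = -1.00
v'_3 = v1*sin(theta) + v3*cos(theta) = 4*1.0000 + 1*0.0000 = 4.00
v' = -1.00*e1 + 2.00*e2 + 4.00*e3


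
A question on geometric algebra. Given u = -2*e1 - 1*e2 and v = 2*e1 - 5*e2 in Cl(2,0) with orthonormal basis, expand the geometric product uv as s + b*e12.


Expand: (-2*e1 - 1*e2)(2*e1 - 5*e2)
= (-2)*2*e1e1 + (-2)*(-5)*e1e2 + (-1)*2*e2e1 + (-1)*(-5)*e2e2
Using e1^2 = e2^2 = 1, e2e1 = -e1e2:
Scalar part s = (-2)*2 + (-1)*(-5) = -4 + 5 = 1
Bivector part b = (-2)*(-5) - (-1)*2 = 10 - (-2) = 12
uv = 1 + 12*e12


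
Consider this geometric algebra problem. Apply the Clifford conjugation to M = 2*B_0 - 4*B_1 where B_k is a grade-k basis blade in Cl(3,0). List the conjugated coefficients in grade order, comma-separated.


Clifford conjugate sign for grade k: (-1)^(k(k+1)/2)
Grade 0: (-1)^(0*1/2) = (-1)^0 = 1, coeff 2 -> 2
Grade 1: (-1)^(1*2/2) = (-1)^1 = -1, coeff -4 -> 4
Conjugated coefficients: 2, 4


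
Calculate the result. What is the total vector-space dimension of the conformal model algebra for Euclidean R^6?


The conformal model of R^6 uses Cl(7,1): the 6 Euclidean generators plus two extra orthogonal generators e+ (e+^2 = +1) and e- (e-^2 = -1), from which the null vectors e0, einf are built.
Number of generators m = 6 + 2 = 8.
dim Cl(p,q) = 2^m = 2^8 = 256


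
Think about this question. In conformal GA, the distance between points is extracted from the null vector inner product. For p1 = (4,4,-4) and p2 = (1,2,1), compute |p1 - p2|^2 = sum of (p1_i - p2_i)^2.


p1 - p2 = (3, 2, -5)
|p1 - p2|^2 = 3^2 + 2^2 + (-5)^2
= 9 + 4 + 25
= 38


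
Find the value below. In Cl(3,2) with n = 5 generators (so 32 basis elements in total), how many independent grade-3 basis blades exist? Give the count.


Number of grade-k basis blades in Cl(p,q) with n = p + q is C(n, k).
n = 3 + 2 = 5
C(5, 3) = 5! / (3! * 2!)
= 120 / (6 * 2)
= 10


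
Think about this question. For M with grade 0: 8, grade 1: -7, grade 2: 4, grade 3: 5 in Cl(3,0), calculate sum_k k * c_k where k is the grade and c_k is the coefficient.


Grade-weighted sum = sum of grade_k * coefficient_k
0*8 = 0
1*(-7) = -7
2*4 = 8
3*5 = 15
Total = 0 + (-7) + 8 + 15 = 16


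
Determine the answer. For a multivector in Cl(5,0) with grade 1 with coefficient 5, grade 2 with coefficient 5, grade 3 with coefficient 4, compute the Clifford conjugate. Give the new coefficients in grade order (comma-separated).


Clifford conjugate sign for grade k: (-1)^(k(k+1)/2)
Grade 1: (-1)^(1*2/2) = (-1)^1 = -1, coeff 5 -> -5
Grade 2: (-1)^(2*3/2) = (-1)^3 = -1, coeff 5 -> -5
Grade 3: (-1)^(3*4/2) = (-1)^6 = 1, coeff 4 -> 4
Conjugated coefficients: -5, -5, 4


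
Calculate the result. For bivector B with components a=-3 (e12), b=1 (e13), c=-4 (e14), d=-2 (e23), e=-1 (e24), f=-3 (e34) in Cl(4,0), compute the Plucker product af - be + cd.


Plucker relation: af - be + cd
a*f = (-3)*(-3) = 9
b*e = 1*(-1) = -1
c*d = (-4)*(-2) = 8
af - be + cd = 9 - (-1) + 8
= 18


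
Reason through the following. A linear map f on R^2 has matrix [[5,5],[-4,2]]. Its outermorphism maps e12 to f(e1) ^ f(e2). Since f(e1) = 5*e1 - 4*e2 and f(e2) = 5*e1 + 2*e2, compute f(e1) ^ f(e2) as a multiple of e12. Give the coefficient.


The outermorphism of a linear map f sends e1^e2 to f(e1)^f(e2).
f(e1) = 5*e1 - 4*e2
f(e2) = 5*e1 + 2*e2
f(e1) ^ f(e2) = (5*e1 - 4*e2) ^ (5*e1 + 2*e2)
= 5*2*e12 + (-4)*5*e21
= (10 - (-20))*e12
= 30*e12
Coefficient = 30


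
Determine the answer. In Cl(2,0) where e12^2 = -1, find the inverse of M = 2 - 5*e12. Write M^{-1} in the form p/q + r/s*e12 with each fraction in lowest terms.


M = 2 - 5*e12, where e12^2 = -1.
Since M commutes with its reverse ~M = a - b*e12, M * ~M = a^2 - b^2*e12^2 = a^2 + b^2.
So M^{-1} = ~M / (a^2 + b^2) = (a - b*e12)/(a^2 + b^2).
a^2 + b^2 = 4 + 25 = 29
Scalar part = 2/29 = 2/29
Bivector coeff = 5/29 = 5/29
M^{-1} = 2/29 + 5/29*e12


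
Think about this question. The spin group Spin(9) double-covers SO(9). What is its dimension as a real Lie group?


Spin(n) double-covers SO(n); both have Lie algebra so(n) of dimension n(n-1)/2.
n = 9
n(n-1) = 9 * 8 = 72
dim Spin(9) = 72/2 = 36


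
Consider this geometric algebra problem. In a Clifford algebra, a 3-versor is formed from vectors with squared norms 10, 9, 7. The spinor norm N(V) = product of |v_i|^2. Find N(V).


Spinor norm N(V) = |v1|^2 * |v2|^2 * ... * |v3|^2
= 10 * 9 * 7
Running product: 10, 90, 630
N(V) = 630
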